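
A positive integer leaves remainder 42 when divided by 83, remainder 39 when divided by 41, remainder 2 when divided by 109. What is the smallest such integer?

Combine the congruences pairwise.
From a ≡ 42 (mod 83) write a = 42 + 83t. Substituting into a ≡ 39 (mod 41) gives 83t ≡ 38 (mod 41), and since 1⁻¹ ≡ 1 (mod 41), t ≡ 38. Hence a ≡ 42 + 83·38 = 3196 (mod 3403).
From a ≡ 3196 (mod 3403) write a = 3196 + 3403t. Substituting into a ≡ 2 (mod 109) gives 3403t ≡ 76 (mod 109), and since 24⁻¹ ≡ 50 (mod 109), t ≡ 94. Hence a ≡ 3196 + 3403·94 = 323078 (mod 370927).

323078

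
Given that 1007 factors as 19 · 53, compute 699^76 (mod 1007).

256

Mod 19: 699 ≡ 15; by Fermat, exponent reduces to 76 mod 18 = 4; 15^4 ≡ 9 (mod 19).
Mod 53: 699 ≡ 10; by Fermat, exponent reduces to 76 mod 52 = 24; 10^24 ≡ 44 (mod 53).
Combine by CRT: x ≡ 9 (mod 19), x ≡ 44 (mod 53) ⇒ x ≡ 256 (mod 1007).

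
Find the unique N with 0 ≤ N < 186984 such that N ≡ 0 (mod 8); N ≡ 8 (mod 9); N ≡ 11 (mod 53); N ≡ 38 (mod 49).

37376

The moduli are pairwise coprime; M = 8·9·53·49 = 186984.
M/8 = 23373; 23373 ≡ 5 (mod 8); 5·5 ≡ 1, so inverse 5.
M/9 = 20776; 20776 ≡ 4 (mod 9); 4·7 ≡ 1, so inverse 7.
M/53 = 3528; 3528 ≡ 30 (mod 53); 30·23 ≡ 1, so inverse 23.
M/49 = 3816; 3816 ≡ 43 (mod 49); 43·8 ≡ 1, so inverse 8.
N ≡ 0·23373·5 + 8·20776·7 + 11·3528·23 + 38·3816·8 = 3216104.
3216104 mod 186984 = 37376.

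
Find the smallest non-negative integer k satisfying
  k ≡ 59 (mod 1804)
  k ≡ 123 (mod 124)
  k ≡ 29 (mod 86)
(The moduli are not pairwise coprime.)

Combine the congruences pairwise.
gcd(1804, 124) = 4 and 4 | (123 − 59), so the pair is consistent; merging gives k ≡ 37943 (mod 55924), where 55924 = lcm(1804, 124).
gcd(55924, 86) = 2 and 2 | (29 − 37943), so the pair is consistent; merging gives k ≡ 1268271 (mod 2404732), where 2404732 = lcm(55924, 86).
The solution is unique modulo lcm(1804, 124, 86) = 2404732.

1268271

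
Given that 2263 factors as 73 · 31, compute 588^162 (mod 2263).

1

Mod 73: 588 ≡ 4; by Fermat, exponent reduces to 162 mod 72 = 18; 4^18 ≡ 1 (mod 73).
Mod 31: 588 ≡ 30; by Fermat, exponent reduces to 162 mod 30 = 12; 30^12 ≡ 1 (mod 31).
Combine by CRT: x ≡ 1 (mod 73), x ≡ 1 (mod 31) ⇒ x ≡ 1 (mod 2263).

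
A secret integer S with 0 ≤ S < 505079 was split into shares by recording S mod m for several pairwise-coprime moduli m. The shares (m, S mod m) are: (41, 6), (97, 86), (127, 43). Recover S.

177208

Combine the congruences pairwise.
From S ≡ 6 (mod 41) write S = 6 + 41t. Substituting into S ≡ 86 (mod 97) gives 41t ≡ 80 (mod 97), and since 41⁻¹ ≡ 71 (mod 97), t ≡ 54. Hence S ≡ 6 + 41·54 = 2220 (mod 3977).
From S ≡ 2220 (mod 3977) write S = 2220 + 3977t. Substituting into S ≡ 43 (mod 127) gives 3977t ≡ 109 (mod 127), and since 40⁻¹ ≡ 54 (mod 127), t ≡ 44. Hence S ≡ 2220 + 3977·44 = 177208 (mod 505079).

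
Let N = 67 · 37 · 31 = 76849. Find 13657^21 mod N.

21413

Mod 67: 13657 ≡ 56; 56^21 ≡ 40 (mod 67).
Mod 37: 13657 ≡ 4; 4^21 ≡ 27 (mod 37).
Mod 31: 13657 ≡ 17; 17^21 ≡ 23 (mod 31).
Combine by CRT: x ≡ 40 (mod 67), x ≡ 27 (mod 37), x ≡ 23 (mod 31) ⇒ x ≡ 21413 (mod 76849).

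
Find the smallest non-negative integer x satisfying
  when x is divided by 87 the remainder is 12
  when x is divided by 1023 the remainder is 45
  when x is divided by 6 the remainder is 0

gcd(87, 1023) = 3 and 3 | (45 − 12), so the pair is consistent; merging gives x ≡ 14367 (mod 29667), where 29667 = lcm(87, 1023).
gcd(29667, 6) = 3 and 3 | (0 − 14367), so the pair is consistent; merging gives x ≡ 44034 (mod 59334), where 59334 = lcm(29667, 6).
The solution is unique modulo lcm(87, 1023, 6) = 59334.

44034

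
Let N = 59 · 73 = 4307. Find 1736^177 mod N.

3294

Mod 59: 1736 ≡ 25; by Fermat, exponent reduces to 177 mod 58 = 3; 25^3 ≡ 49 (mod 59).
Mod 73: 1736 ≡ 57; by Fermat, exponent reduces to 177 mod 72 = 33; 57^33 ≡ 9 (mod 73).
Combine by CRT: x ≡ 49 (mod 59), x ≡ 9 (mod 73) ⇒ x ≡ 3294 (mod 4307).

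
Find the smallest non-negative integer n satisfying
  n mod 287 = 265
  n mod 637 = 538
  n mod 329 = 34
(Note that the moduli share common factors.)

gcd(287, 637) = 7 and 7 | (538 − 265), so the pair is consistent; merging gives n ≡ 15189 (mod 26117), where 26117 = lcm(287, 637).
gcd(26117, 329) = 7 and 7 | (34 − 15189), so the pair is consistent; merging gives n ≡ 1033752 (mod 1227499), where 1227499 = lcm(26117, 329).
The solution is unique modulo lcm(287, 637, 329) = 1227499.

1033752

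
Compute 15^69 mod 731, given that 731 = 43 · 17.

Mod 43: 15 ≡ 15; by Fermat, exponent reduces to 69 mod 42 = 27; 15^27 ≡ 11 (mod 43).
Mod 17: 15 ≡ 15; by Fermat, exponent reduces to 69 mod 16 = 5; 15^5 ≡ 2 (mod 17).
Combine by CRT: x ≡ 11 (mod 43), x ≡ 2 (mod 17) ⇒ x ≡ 699 (mod 731).

699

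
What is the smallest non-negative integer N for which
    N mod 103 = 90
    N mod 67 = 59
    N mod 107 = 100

Combine the congruences pairwise.
From N ≡ 90 (mod 103) write N = 90 + 103t. Substituting into N ≡ 59 (mod 67) gives 103t ≡ 36 (mod 67), and since 36⁻¹ ≡ 54 (mod 67), t ≡ 1. Hence N ≡ 90 + 103·1 = 193 (mod 6901).
From N ≡ 193 (mod 6901) write N = 193 + 6901t. Substituting into N ≡ 100 (mod 107) gives 6901t ≡ 14 (mod 107), and since 53⁻¹ ≡ 105 (mod 107), t ≡ 79. Hence N ≡ 193 + 6901·79 = 545372 (mod 738407).

545372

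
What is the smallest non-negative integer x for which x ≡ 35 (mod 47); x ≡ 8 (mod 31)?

From x ≡ 35 (mod 47) write x = 35 + 47t. Substituting into x ≡ 8 (mod 31) gives 47t ≡ 4 (mod 31), and since 16⁻¹ ≡ 2 (mod 31), t ≡ 8. Hence x ≡ 35 + 47·8 = 411 (mod 1457).

411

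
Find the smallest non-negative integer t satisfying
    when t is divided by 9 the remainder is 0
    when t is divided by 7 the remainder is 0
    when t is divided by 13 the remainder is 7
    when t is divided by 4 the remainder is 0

The moduli are pairwise coprime; N = 9·7·13·4 = 3276.
N/9 = 364; 364 ≡ 4 (mod 9); 4·7 ≡ 1, so inverse 7.
N/7 = 468; 468 ≡ 6 (mod 7); 6·6 ≡ 1, so inverse 6.
N/13 = 252; 252 ≡ 5 (mod 13); 5·8 ≡ 1, so inverse 8.
N/4 = 819; 819 ≡ 3 (mod 4); 3·3 ≡ 1, so inverse 3.
t ≡ 0·364·7 + 0·468·6 + 7·252·8 + 0·819·3 = 14112.
14112 mod 3276 = 1008.

1008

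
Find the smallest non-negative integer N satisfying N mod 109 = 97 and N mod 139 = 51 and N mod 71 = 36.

The moduli are pairwise coprime; M = 109·139·71 = 1075721.
M/109 = 9869; 9869 ≡ 59 (mod 109); 59·85 ≡ 1, so inverse 85.
M/139 = 7739; 7739 ≡ 94 (mod 139); 94·105 ≡ 1, so inverse 105.
M/71 = 15151; 15151 ≡ 28 (mod 71); 28·33 ≡ 1, so inverse 33.
N ≡ 97·9869·85 + 51·7739·105 + 36·15151·33 = 140811638.
140811638 mod 1075721 = 967908.

967908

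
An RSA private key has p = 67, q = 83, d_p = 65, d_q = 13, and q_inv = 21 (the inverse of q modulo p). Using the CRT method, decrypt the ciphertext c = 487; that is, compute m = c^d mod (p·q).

5334

m₁ = c^(d_p) mod p: c ≡ 18 (mod 67), and 18^65 mod 67 = 41.
m₂ = c^(d_q) mod q: c ≡ 72 (mod 83), and 72^13 mod 83 = 22.
h = q_inv·(m₁ − m₂) mod p = 21·(41 − 22) mod 67 = 64.
m = m₂ + h·q = 22 + 64·83 = 5334.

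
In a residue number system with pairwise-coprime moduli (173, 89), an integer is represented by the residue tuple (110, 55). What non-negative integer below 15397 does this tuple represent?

2013

From x ≡ 110 (mod 173) write x = 110 + 173t. Substituting into x ≡ 55 (mod 89) gives 173t ≡ 34 (mod 89), and since 84⁻¹ ≡ 71 (mod 89), t ≡ 11. Hence x ≡ 110 + 173·11 = 2013 (mod 15397).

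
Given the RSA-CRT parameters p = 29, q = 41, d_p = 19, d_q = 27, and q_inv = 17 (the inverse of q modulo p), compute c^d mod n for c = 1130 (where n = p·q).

m₁ = c^(d_p) mod p: c ≡ 28 (mod 29), and 28^19 mod 29 = 28.
m₂ = c^(d_q) mod q: c ≡ 23 (mod 41), and 23^27 mod 41 = 4.
h = q_inv·(m₁ − m₂) mod p = 17·(28 − 4) mod 29 = 2.
m = m₂ + h·q = 4 + 2·41 = 86.

86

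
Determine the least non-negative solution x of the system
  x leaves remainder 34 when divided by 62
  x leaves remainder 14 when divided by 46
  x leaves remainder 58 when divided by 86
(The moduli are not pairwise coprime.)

5304

Combine the congruences pairwise.
gcd(62, 46) = 2 and 2 | (14 − 34), so the pair is consistent; merging gives x ≡ 1026 (mod 1426), where 1426 = lcm(62, 46).
gcd(1426, 86) = 2 and 2 | (58 − 1026), so the pair is consistent; merging gives x ≡ 5304 (mod 61318), where 61318 = lcm(1426, 86).
The solution is unique modulo lcm(62, 46, 86) = 61318.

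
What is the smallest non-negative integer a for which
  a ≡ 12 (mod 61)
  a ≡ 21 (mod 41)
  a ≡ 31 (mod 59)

113960

Combine the congruences pairwise.
From a ≡ 12 (mod 61) write a = 12 + 61t. Substituting into a ≡ 21 (mod 41) gives 61t ≡ 9 (mod 41), and since 20⁻¹ ≡ 39 (mod 41), t ≡ 23. Hence a ≡ 12 + 61·23 = 1415 (mod 2501).
From a ≡ 1415 (mod 2501) write a = 1415 + 2501t. Substituting into a ≡ 31 (mod 59) gives 2501t ≡ 32 (mod 59), and since 23⁻¹ ≡ 18 (mod 59), t ≡ 45. Hence a ≡ 1415 + 2501·45 = 113960 (mod 147559).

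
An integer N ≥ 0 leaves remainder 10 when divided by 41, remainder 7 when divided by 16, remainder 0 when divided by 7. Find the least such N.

4151

The moduli are pairwise coprime; M = 41·16·7 = 4592.
M/41 = 112; 112 ≡ 30 (mod 41); 30·26 ≡ 1, so inverse 26.
M/16 = 287; 287 ≡ 15 (mod 16); 15·15 ≡ 1, so inverse 15.
M/7 = 656; 656 ≡ 5 (mod 7); 5·3 ≡ 1, so inverse 3.
N ≡ 10·112·26 + 7·287·15 + 0·656·3 = 59255.
59255 mod 4592 = 4151.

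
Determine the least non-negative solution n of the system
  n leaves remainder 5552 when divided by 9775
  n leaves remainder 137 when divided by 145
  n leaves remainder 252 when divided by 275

Combine the congruences pairwise.
gcd(9775, 145) = 5 and 5 | (137 − 5552), so the pair is consistent; merging gives n ≡ 44652 (mod 283475), where 283475 = lcm(9775, 145).
gcd(283475, 275) = 25 and 25 | (252 − 44652), so the pair is consistent; merging gives n ≡ 2312452 (mod 3118225), where 3118225 = lcm(283475, 275).
The solution is unique modulo lcm(9775, 145, 275) = 3118225.

2312452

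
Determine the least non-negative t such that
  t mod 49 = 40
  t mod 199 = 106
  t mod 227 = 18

Combine the congruences pairwise.
From t ≡ 40 (mod 49) write t = 40 + 49s. Substituting into t ≡ 106 (mod 199) gives 49s ≡ 66 (mod 199), and since 49⁻¹ ≡ 65 (mod 199), s ≡ 111. Hence t ≡ 40 + 49·111 = 5479 (mod 9751).
From t ≡ 5479 (mod 9751) write t = 5479 + 9751s. Substituting into t ≡ 18 (mod 227) gives 9751s ≡ 214 (mod 227), and since 217⁻¹ ≡ 68 (mod 227), s ≡ 24. Hence t ≡ 5479 + 9751·24 = 239503 (mod 2213477).

239503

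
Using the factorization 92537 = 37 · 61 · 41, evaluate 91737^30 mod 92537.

Mod 37: 91737 ≡ 14; 14^30 ≡ 36 (mod 37).
Mod 61: 91737 ≡ 54; 54^30 ≡ 60 (mod 61).
Mod 41: 91737 ≡ 20; 20^30 ≡ 40 (mod 41).
Combine by CRT: x ≡ 36 (mod 37), x ≡ 60 (mod 61), x ≡ 40 (mod 41) ⇒ x ≡ 92536 (mod 92537).

92536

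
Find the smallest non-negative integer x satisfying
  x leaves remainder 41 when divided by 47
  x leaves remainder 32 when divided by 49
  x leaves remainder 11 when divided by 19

19828

From x ≡ 41 (mod 47) write x = 41 + 47t. Substituting into x ≡ 32 (mod 49) gives 47t ≡ 40 (mod 49), and since 47⁻¹ ≡ 24 (mod 49), t ≡ 29. Hence x ≡ 41 + 47·29 = 1404 (mod 2303).
From x ≡ 1404 (mod 2303) write x = 1404 + 2303t. Substituting into x ≡ 11 (mod 19) gives 2303t ≡ 13 (mod 19), and since 4⁻¹ ≡ 5 (mod 19), t ≡ 8. Hence x ≡ 1404 + 2303·8 = 19828 (mod 43757).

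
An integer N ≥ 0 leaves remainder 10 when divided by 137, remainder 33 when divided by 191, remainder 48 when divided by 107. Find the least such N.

613907

From N ≡ 10 (mod 137) write N = 10 + 137t. Substituting into N ≡ 33 (mod 191) gives 137t ≡ 23 (mod 191), and since 137⁻¹ ≡ 145 (mod 191), t ≡ 88. Hence N ≡ 10 + 137·88 = 12066 (mod 26167).
From N ≡ 12066 (mod 26167) write N = 12066 + 26167t. Substituting into N ≡ 48 (mod 107) gives 26167t ≡ 73 (mod 107), and since 59⁻¹ ≡ 78 (mod 107), t ≡ 23. Hence N ≡ 12066 + 26167·23 = 613907 (mod 2799869).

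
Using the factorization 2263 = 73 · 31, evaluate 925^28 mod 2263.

Mod 73: 925 ≡ 49; 49^28 ≡ 64 (mod 73).
Mod 31: 925 ≡ 26; 26^28 ≡ 5 (mod 31).
Combine by CRT: x ≡ 64 (mod 73), x ≡ 5 (mod 31) ⇒ x ≡ 1524 (mod 2263).

1524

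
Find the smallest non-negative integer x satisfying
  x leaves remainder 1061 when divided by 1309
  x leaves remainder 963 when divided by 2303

gcd(1309, 2303) = 7 and 7 | (963 − 1061), so the pair is consistent; merging gives x ≡ 19387 (mod 430661), where 430661 = lcm(1309, 2303).
The solution is unique modulo lcm(1309, 2303) = 430661.

19387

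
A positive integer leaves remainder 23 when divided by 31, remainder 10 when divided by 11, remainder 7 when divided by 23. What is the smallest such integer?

From N ≡ 23 (mod 31) write N = 23 + 31t. Substituting into N ≡ 10 (mod 11) gives 31t ≡ 9 (mod 11), and since 9⁻¹ ≡ 5 (mod 11), t ≡ 1. Hence N ≡ 23 + 31·1 = 54 (mod 341).
From N ≡ 54 (mod 341) write N = 54 + 341t. Substituting into N ≡ 7 (mod 23) gives 341t ≡ 22 (mod 23), and since 19⁻¹ ≡ 17 (mod 23), t ≡ 6. Hence N ≡ 54 + 341·6 = 2100 (mod 7843).

2100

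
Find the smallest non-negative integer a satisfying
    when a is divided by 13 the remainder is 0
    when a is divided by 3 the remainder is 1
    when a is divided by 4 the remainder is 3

91

Combine the congruences pairwise.
From a ≡ 0 (mod 13) write a = 0 + 13t. Substituting into a ≡ 1 (mod 3) gives 13t ≡ 1 (mod 3), and since 1⁻¹ ≡ 1 (mod 3), t ≡ 1. Hence a ≡ 0 + 13·1 = 13 (mod 39).
From a ≡ 13 (mod 39) write a = 13 + 39t. Substituting into a ≡ 3 (mod 4) gives 39t ≡ 2 (mod 4), and since 3⁻¹ ≡ 3 (mod 4), t ≡ 2. Hence a ≡ 13 + 39·2 = 91 (mod 156).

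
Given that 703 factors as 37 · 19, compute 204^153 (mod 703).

265

Mod 37: 204 ≡ 19; by Fermat, exponent reduces to 153 mod 36 = 9; 19^9 ≡ 6 (mod 37).
Mod 19: 204 ≡ 14; by Fermat, exponent reduces to 153 mod 18 = 9; 14^9 ≡ 18 (mod 19).
Combine by CRT: x ≡ 6 (mod 37), x ≡ 18 (mod 19) ⇒ x ≡ 265 (mod 703).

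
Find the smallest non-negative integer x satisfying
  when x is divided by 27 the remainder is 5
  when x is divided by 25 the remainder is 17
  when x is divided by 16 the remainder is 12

4892

From x ≡ 5 (mod 27) write x = 5 + 27t. Substituting into x ≡ 17 (mod 25) gives 27t ≡ 12 (mod 25), and since 2⁻¹ ≡ 13 (mod 25), t ≡ 6. Hence x ≡ 5 + 27·6 = 167 (mod 675).
From x ≡ 167 (mod 675) write x = 167 + 675t. Substituting into x ≡ 12 (mod 16) gives 675t ≡ 5 (mod 16), and since 3⁻¹ ≡ 11 (mod 16), t ≡ 7. Hence x ≡ 167 + 675·7 = 4892 (mod 10800).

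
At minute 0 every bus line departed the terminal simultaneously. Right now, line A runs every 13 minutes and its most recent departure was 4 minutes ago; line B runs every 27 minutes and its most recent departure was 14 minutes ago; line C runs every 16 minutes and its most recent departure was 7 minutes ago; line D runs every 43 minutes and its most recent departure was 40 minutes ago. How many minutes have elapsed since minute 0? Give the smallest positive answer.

25367

The moduli are pairwise coprime; N = 13·27·16·43 = 241488.
N/13 = 18576; 18576 ≡ 12 (mod 13); 12·12 ≡ 1, so inverse 12.
N/27 = 8944; 8944 ≡ 7 (mod 27); 7·4 ≡ 1, so inverse 4.
N/16 = 15093; 15093 ≡ 5 (mod 16); 5·13 ≡ 1, so inverse 13.
N/43 = 5616; 5616 ≡ 26 (mod 43); 26·5 ≡ 1, so inverse 5.
t ≡ 4·18576·12 + 14·8944·4 + 7·15093·13 + 40·5616·5 = 3889175.
3889175 mod 241488 = 25367.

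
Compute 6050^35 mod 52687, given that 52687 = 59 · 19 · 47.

23838

Mod 59: 6050 ≡ 32; 32^35 ≡ 2 (mod 59).
Mod 19: 6050 ≡ 8; by Fermat, exponent reduces to 35 mod 18 = 17; 8^17 ≡ 12 (mod 19).
Mod 47: 6050 ≡ 34; 34^35 ≡ 9 (mod 47).
Combine by CRT: x ≡ 2 (mod 59), x ≡ 12 (mod 19), x ≡ 9 (mod 47) ⇒ x ≡ 23838 (mod 52687).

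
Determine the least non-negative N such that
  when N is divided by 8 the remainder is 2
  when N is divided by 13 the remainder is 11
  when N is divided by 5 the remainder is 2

362

The moduli are pairwise coprime; M = 8·13·5 = 520.
M/8 = 65; 65 ≡ 1 (mod 8), inverse 1.
M/13 = 40; 40 ≡ 1 (mod 13), inverse 1.
M/5 = 104; 104 ≡ 4 (mod 5); 4·4 ≡ 1, so inverse 4.
N ≡ 2·65·1 + 11·40·1 + 2·104·4 = 1402.
1402 mod 520 = 362.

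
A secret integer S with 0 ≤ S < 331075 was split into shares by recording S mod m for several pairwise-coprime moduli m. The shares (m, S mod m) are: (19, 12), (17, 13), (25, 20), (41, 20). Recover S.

From S ≡ 12 (mod 19) write S = 12 + 19t. Substituting into S ≡ 13 (mod 17) gives 19t ≡ 1 (mod 17), and since 2⁻¹ ≡ 9 (mod 17), t ≡ 9. Hence S ≡ 12 + 19·9 = 183 (mod 323).
From S ≡ 183 (mod 323) write S = 183 + 323t. Substituting into S ≡ 20 (mod 25) gives 323t ≡ 12 (mod 25), and since 23⁻¹ ≡ 12 (mod 25), t ≡ 19. Hence S ≡ 183 + 323·19 = 6320 (mod 8075).
From S ≡ 6320 (mod 8075) write S = 6320 + 8075t. Substituting into S ≡ 20 (mod 41) gives 8075t ≡ 14 (mod 41), and since 39⁻¹ ≡ 20 (mod 41), t ≡ 34. Hence S ≡ 6320 + 8075·34 = 280870 (mod 331075).

280870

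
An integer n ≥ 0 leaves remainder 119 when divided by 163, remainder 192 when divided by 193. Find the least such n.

771

Combine the congruences pairwise.
From n ≡ 119 (mod 163) write n = 119 + 163t. Substituting into n ≡ 192 (mod 193) gives 163t ≡ 73 (mod 193), and since 163⁻¹ ≡ 45 (mod 193), t ≡ 4. Hence n ≡ 119 + 163·4 = 771 (mod 31459).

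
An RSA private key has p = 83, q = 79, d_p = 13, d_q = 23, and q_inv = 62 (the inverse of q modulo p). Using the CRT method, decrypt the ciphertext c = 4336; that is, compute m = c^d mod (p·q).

2898

m₁ = c^(d_p) mod p: c ≡ 20 (mod 83), and 20^13 mod 83 = 76.
m₂ = c^(d_q) mod q: c ≡ 70 (mod 79), and 70^23 mod 79 = 54.
h = q_inv·(m₁ − m₂) mod p = 62·(76 − 54) mod 83 = 36.
m = m₂ + h·q = 54 + 36·79 = 2898.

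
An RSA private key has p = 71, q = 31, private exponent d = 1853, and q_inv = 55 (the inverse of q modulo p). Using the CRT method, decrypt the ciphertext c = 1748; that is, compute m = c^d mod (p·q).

766

d_p = d mod (p−1) = 1853 mod 70 = 33; d_q = d mod (q−1) = 23.
m₁ = c^(d_p) mod p: c ≡ 44 (mod 71), and 44^33 mod 71 = 56.
m₂ = c^(d_q) mod q: c ≡ 12 (mod 31), and 12^23 mod 31 = 22.
h = q_inv·(m₁ − m₂) mod p = 55·(56 − 22) mod 71 = 24.
m = m₂ + h·q = 22 + 24·31 = 766.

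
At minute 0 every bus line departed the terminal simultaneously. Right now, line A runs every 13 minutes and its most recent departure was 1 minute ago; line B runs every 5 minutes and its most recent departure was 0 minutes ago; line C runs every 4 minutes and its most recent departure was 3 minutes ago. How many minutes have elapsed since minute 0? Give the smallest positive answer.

The moduli are pairwise coprime; N = 13·5·4 = 260.
N/13 = 20; 20 ≡ 7 (mod 13); 7·2 ≡ 1, so inverse 2.
N/5 = 52; 52 ≡ 2 (mod 5); 2·3 ≡ 1, so inverse 3.
N/4 = 65; 65 ≡ 1 (mod 4), inverse 1.
t ≡ 1·20·2 + 0·52·3 + 3·65·1 = 235.
235 mod 260 = 235.

235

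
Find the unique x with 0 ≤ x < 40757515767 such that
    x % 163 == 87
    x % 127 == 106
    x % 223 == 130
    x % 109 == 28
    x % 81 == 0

33357259782

From x ≡ 87 (mod 163) write x = 87 + 163t. Substituting into x ≡ 106 (mod 127) gives 163t ≡ 19 (mod 127), and since 36⁻¹ ≡ 60 (mod 127), t ≡ 124. Hence x ≡ 87 + 163·124 = 20299 (mod 20701).
From x ≡ 20299 (mod 20701) write x = 20299 + 20701t. Substituting into x ≡ 130 (mod 223) gives 20701t ≡ 124 (mod 223), and since 185⁻¹ ≡ 88 (mod 223), t ≡ 208. Hence x ≡ 20299 + 20701·208 = 4326107 (mod 4616323).
From x ≡ 4326107 (mod 4616323) write x = 4326107 + 4616323t. Substituting into x ≡ 28 (mod 109) gives 4616323t ≡ 22 (mod 109), and since 64⁻¹ ≡ 46 (mod 109), t ≡ 31. Hence x ≡ 4326107 + 4616323·31 = 147432120 (mod 503179207).
From x ≡ 147432120 (mod 503179207) write x = 147432120 + 503179207t. Substituting into x ≡ 0 (mod 81) gives 503179207t ≡ 30 (mod 81), and since 79⁻¹ ≡ 40 (mod 81), t ≡ 66. Hence x ≡ 147432120 + 503179207·66 = 33357259782 (mod 40757515767).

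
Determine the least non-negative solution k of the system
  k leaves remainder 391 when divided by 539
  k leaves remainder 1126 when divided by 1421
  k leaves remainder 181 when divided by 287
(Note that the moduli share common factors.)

gcd(539, 1421) = 49 and 49 | (1126 − 391), so the pair is consistent; merging gives k ≡ 2547 (mod 15631), where 15631 = lcm(539, 1421).
gcd(15631, 287) = 7 and 7 | (181 − 2547), so the pair is consistent; merging gives k ≡ 534001 (mod 640871), where 640871 = lcm(15631, 287).
The solution is unique modulo lcm(539, 1421, 287) = 640871.

534001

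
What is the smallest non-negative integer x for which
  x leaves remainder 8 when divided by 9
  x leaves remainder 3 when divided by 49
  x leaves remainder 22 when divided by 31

The moduli are pairwise coprime; N = 9·49·31 = 13671.
N/9 = 1519; 1519 ≡ 7 (mod 9); 7·4 ≡ 1, so inverse 4.
N/49 = 279; 279 ≡ 34 (mod 49); 34·13 ≡ 1, so inverse 13.
N/31 = 441; 441 ≡ 7 (mod 31); 7·9 ≡ 1, so inverse 9.
x ≡ 8·1519·4 + 3·279·13 + 22·441·9 = 146807.
146807 mod 13671 = 10097.

10097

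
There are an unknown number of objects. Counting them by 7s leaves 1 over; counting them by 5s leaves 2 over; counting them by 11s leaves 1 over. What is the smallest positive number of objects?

From N ≡ 1 (mod 7) write N = 1 + 7t. Substituting into N ≡ 2 (mod 5) gives 7t ≡ 1 (mod 5), and since 2⁻¹ ≡ 3 (mod 5), t ≡ 3. Hence N ≡ 1 + 7·3 = 22 (mod 35).
From N ≡ 22 (mod 35) write N = 22 + 35t. Substituting into N ≡ 1 (mod 11) gives 35t ≡ 1 (mod 11), and since 2⁻¹ ≡ 6 (mod 11), t ≡ 6. Hence N ≡ 22 + 35·6 = 232 (mod 385).

232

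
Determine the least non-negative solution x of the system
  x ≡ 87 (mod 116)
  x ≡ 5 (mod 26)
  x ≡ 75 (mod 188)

Combine the congruences pairwise.
gcd(116, 26) = 2 and 2 | (5 − 87), so the pair is consistent; merging gives x ≡ 551 (mod 1508), where 1508 = lcm(116, 26).
gcd(1508, 188) = 4 and 4 | (75 − 551), so the pair is consistent; merging gives x ≡ 33727 (mod 70876), where 70876 = lcm(1508, 188).
The solution is unique modulo lcm(116, 26, 188) = 70876.

33727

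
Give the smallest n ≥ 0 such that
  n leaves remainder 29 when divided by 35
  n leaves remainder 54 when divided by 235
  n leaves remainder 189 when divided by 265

42589

Combine the congruences pairwise.
gcd(35, 235) = 5 and 5 | (54 − 29), so the pair is consistent; merging gives n ≡ 1464 (mod 1645), where 1645 = lcm(35, 235).
gcd(1645, 265) = 5 and 5 | (189 − 1464), so the pair is consistent; merging gives n ≡ 42589 (mod 87185), where 87185 = lcm(1645, 265).
The solution is unique modulo lcm(35, 235, 265) = 87185.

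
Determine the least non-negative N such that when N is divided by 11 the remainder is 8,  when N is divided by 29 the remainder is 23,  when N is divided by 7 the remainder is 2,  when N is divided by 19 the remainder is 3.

Combine the congruences pairwise.
From N ≡ 8 (mod 11) write N = 8 + 11t. Substituting into N ≡ 23 (mod 29) gives 11t ≡ 15 (mod 29), and since 11⁻¹ ≡ 8 (mod 29), t ≡ 4. Hence N ≡ 8 + 11·4 = 52 (mod 319).
From N ≡ 52 (mod 319) write N = 52 + 319t. Substituting into N ≡ 2 (mod 7) gives 319t ≡ 6 (mod 7), and since 4⁻¹ ≡ 2 (mod 7), t ≡ 5. Hence N ≡ 52 + 319·5 = 1647 (mod 2233).
From N ≡ 1647 (mod 2233) write N = 1647 + 2233t. Substituting into N ≡ 3 (mod 19) gives 2233t ≡ 9 (mod 19), and since 10⁻¹ ≡ 2 (mod 19), t ≡ 18. Hence N ≡ 1647 + 2233·18 = 41841 (mod 42427).

41841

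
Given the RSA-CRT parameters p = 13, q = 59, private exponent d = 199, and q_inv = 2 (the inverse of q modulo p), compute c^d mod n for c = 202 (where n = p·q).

d_p = d mod (p−1) = 199 mod 12 = 7; d_q = d mod (q−1) = 25.
m₁ = c^(d_p) mod p: c ≡ 7 (mod 13), and 7^7 mod 13 = 6.
m₂ = c^(d_q) mod q: c ≡ 25 (mod 59), and 25^25 mod 59 = 21.
h = q_inv·(m₁ − m₂) mod p = 2·(6 − 21) mod 13 = 9.
m = m₂ + h·q = 21 + 9·59 = 552.

552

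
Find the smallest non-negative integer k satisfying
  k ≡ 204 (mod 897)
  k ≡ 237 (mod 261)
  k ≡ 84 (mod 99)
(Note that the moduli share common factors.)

544683

Combine the congruences pairwise.
gcd(897, 261) = 3 and 3 | (237 − 204), so the pair is consistent; merging gives k ≡ 76449 (mod 78039), where 78039 = lcm(897, 261).
gcd(78039, 99) = 9 and 9 | (84 − 76449), so the pair is consistent; merging gives k ≡ 544683 (mod 858429), where 858429 = lcm(78039, 99).
The solution is unique modulo lcm(897, 261, 99) = 858429.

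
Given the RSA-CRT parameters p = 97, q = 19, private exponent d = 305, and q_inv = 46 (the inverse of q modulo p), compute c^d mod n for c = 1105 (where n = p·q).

d_p = d mod (p−1) = 305 mod 96 = 17; d_q = d mod (q−1) = 17.
m₁ = c^(d_p) mod p: c ≡ 38 (mod 97), and 38^17 mod 97 = 10.
m₂ = c^(d_q) mod q: c ≡ 3 (mod 19), and 3^17 mod 19 = 13.
h = q_inv·(m₁ − m₂) mod p = 46·(10 − 13) mod 97 = 56.
m = m₂ + h·q = 13 + 56·19 = 1077.

1077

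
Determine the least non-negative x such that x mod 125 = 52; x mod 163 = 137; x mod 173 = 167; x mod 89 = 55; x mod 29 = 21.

The moduli are pairwise coprime; N = 125·163·173·89·29 = 9097702375.
N/125 = 72781619; 72781619 ≡ 119 (mod 125); 119·104 ≡ 1, so inverse 104.
N/163 = 55814125; 55814125 ≡ 154 (mod 163); 154·18 ≡ 1, so inverse 18.
N/173 = 52587875; 52587875 ≡ 27 (mod 173); 27·141 ≡ 1, so inverse 141.
N/89 = 102221375; 102221375 ≡ 69 (mod 89); 69·40 ≡ 1, so inverse 40.
N/29 = 313713875; 313713875 ≡ 24 (mod 29); 24·23 ≡ 1, so inverse 23.
x ≡ 52·72781619·104 + 137·55814125·18 + 167·52587875·141 + 55·102221375·40 + 21·313713875·23 = 2145938147052.
2145938147052 mod 9097702375 = 7978088927.

7978088927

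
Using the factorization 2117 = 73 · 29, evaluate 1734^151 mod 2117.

Mod 73: 1734 ≡ 55; by Fermat, exponent reduces to 151 mod 72 = 7; 55^7 ≡ 16 (mod 73).
Mod 29: 1734 ≡ 23; by Fermat, exponent reduces to 151 mod 28 = 11; 23^11 ≡ 20 (mod 29).
Combine by CRT: x ≡ 16 (mod 73), x ≡ 20 (mod 29) ⇒ x ≡ 600 (mod 2117).

600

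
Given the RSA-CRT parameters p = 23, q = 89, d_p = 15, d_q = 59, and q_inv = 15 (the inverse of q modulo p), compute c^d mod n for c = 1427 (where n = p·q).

m₁ = c^(d_p) mod p: c ≡ 1 (mod 23), and 1^15 mod 23 = 1.
m₂ = c^(d_q) mod q: c ≡ 3 (mod 89), and 3^59 mod 89 = 29.
h = q_inv·(m₁ − m₂) mod p = 15·(1 − 29) mod 23 = 17.
m = m₂ + h·q = 29 + 17·89 = 1542.

1542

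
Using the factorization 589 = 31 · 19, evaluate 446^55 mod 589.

161

Mod 31: 446 ≡ 12; by Fermat, exponent reduces to 55 mod 30 = 25; 12^25 ≡ 6 (mod 31).
Mod 19: 446 ≡ 9; by Fermat, exponent reduces to 55 mod 18 = 1; 9^1 ≡ 9 (mod 19).
Combine by CRT: x ≡ 6 (mod 31), x ≡ 9 (mod 19) ⇒ x ≡ 161 (mod 589).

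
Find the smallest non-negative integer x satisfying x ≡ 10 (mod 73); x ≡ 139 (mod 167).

From x ≡ 10 (mod 73) write x = 10 + 73t. Substituting into x ≡ 139 (mod 167) gives 73t ≡ 129 (mod 167), and since 73⁻¹ ≡ 151 (mod 167), t ≡ 107. Hence x ≡ 10 + 73·107 = 7821 (mod 12191).

7821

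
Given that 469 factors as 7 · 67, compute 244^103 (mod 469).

Mod 7: 244 ≡ 6; by Fermat, exponent reduces to 103 mod 6 = 1; 6^1 ≡ 6 (mod 7).
Mod 67: 244 ≡ 43; by Fermat, exponent reduces to 103 mod 66 = 37; 43^37 ≡ 8 (mod 67).
Combine by CRT: x ≡ 6 (mod 7), x ≡ 8 (mod 67) ⇒ x ≡ 209 (mod 469).

209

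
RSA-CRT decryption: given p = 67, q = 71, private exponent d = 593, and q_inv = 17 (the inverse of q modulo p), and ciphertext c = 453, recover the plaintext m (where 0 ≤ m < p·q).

4133

d_p = d mod (p−1) = 593 mod 66 = 65; d_q = d mod (q−1) = 33.
m₁ = c^(d_p) mod p: c ≡ 51 (mod 67), and 51^65 mod 67 = 46.
m₂ = c^(d_q) mod q: c ≡ 27 (mod 71), and 27^33 mod 71 = 15.
h = q_inv·(m₁ − m₂) mod p = 17·(46 − 15) mod 67 = 58.
m = m₂ + h·q = 15 + 58·71 = 4133.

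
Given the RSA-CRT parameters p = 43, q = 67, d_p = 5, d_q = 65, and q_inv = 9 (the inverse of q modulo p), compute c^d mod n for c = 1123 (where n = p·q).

1319

m₁ = c^(d_p) mod p: c ≡ 5 (mod 43), and 5^5 mod 43 = 29.
m₂ = c^(d_q) mod q: c ≡ 51 (mod 67), and 51^65 mod 67 = 46.
h = q_inv·(m₁ − m₂) mod p = 9·(29 − 46) mod 43 = 19.
m = m₂ + h·q = 46 + 19·67 = 1319.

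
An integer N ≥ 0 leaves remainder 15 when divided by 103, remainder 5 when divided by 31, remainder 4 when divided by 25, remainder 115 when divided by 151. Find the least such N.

The moduli are pairwise coprime; M = 103·31·25·151 = 12053575.
M/103 = 117025; 117025 ≡ 17 (mod 103); 17·97 ≡ 1, so inverse 97.
M/31 = 388825; 388825 ≡ 23 (mod 31); 23·27 ≡ 1, so inverse 27.
M/25 = 482143; 482143 ≡ 18 (mod 25); 18·7 ≡ 1, so inverse 7.
M/151 = 79825; 79825 ≡ 97 (mod 151); 97·137 ≡ 1, so inverse 137.
N ≡ 15·117025·97 + 5·388825·27 + 4·482143·7 + 115·79825·137 = 1493905629.
1493905629 mod 12053575 = 11315904.

11315904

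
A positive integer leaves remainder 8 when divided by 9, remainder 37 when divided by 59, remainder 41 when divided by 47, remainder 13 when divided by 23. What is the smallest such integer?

The moduli are pairwise coprime; N = 9·59·47·23 = 574011.
N/9 = 63779; 63779 ≡ 5 (mod 9); 5·2 ≡ 1, so inverse 2.
N/59 = 9729; 9729 ≡ 53 (mod 59); 53·49 ≡ 1, so inverse 49.
N/47 = 12213; 12213 ≡ 40 (mod 47); 40·20 ≡ 1, so inverse 20.
N/23 = 24957; 24957 ≡ 2 (mod 23); 2·12 ≡ 1, so inverse 12.
a ≡ 8·63779·2 + 37·9729·49 + 41·12213·20 + 13·24957·12 = 32567093.
32567093 mod 574011 = 422477.

422477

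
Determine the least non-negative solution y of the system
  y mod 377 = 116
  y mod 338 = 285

Combine the congruences pairwise.
gcd(377, 338) = 13 and 13 | (285 − 116), so the pair is consistent; merging gives y ≡ 5017 (mod 9802), where 9802 = lcm(377, 338).
The solution is unique modulo lcm(377, 338) = 9802.

5017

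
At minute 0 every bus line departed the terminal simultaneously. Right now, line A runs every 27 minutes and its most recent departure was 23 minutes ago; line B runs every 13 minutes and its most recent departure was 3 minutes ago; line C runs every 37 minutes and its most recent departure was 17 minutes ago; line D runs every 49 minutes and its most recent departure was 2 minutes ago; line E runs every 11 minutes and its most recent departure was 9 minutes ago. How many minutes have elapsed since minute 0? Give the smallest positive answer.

884354

From t ≡ 23 (mod 27) write t = 23 + 27s. Substituting into t ≡ 3 (mod 13) gives 27s ≡ 6 (mod 13), and since 1⁻¹ ≡ 1 (mod 13), s ≡ 6. Hence t ≡ 23 + 27·6 = 185 (mod 351).
From t ≡ 185 (mod 351) write t = 185 + 351s. Substituting into t ≡ 17 (mod 37) gives 351s ≡ 17 (mod 37), and since 18⁻¹ ≡ 35 (mod 37), s ≡ 3. Hence t ≡ 185 + 351·3 = 1238 (mod 12987).
From t ≡ 1238 (mod 12987) write t = 1238 + 12987s. Substituting into t ≡ 2 (mod 49) gives 12987s ≡ 38 (mod 49), and since 2⁻¹ ≡ 25 (mod 49), s ≡ 19. Hence t ≡ 1238 + 12987·19 = 247991 (mod 636363).
From t ≡ 247991 (mod 636363) write t = 247991 + 636363s. Substituting into t ≡ 9 (mod 11) gives 636363s ≡ 2 (mod 11), and since 2⁻¹ ≡ 6 (mod 11), s ≡ 1. Hence t ≡ 247991 + 636363·1 = 884354 (mod 6999993).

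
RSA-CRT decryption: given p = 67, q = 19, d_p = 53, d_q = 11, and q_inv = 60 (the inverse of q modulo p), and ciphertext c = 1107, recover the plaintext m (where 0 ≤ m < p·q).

1070

m₁ = c^(d_p) mod p: c ≡ 35 (mod 67), and 35^53 mod 67 = 65.
m₂ = c^(d_q) mod q: c ≡ 5 (mod 19), and 5^11 mod 19 = 6.
h = q_inv·(m₁ − m₂) mod p = 60·(65 − 6) mod 67 = 56.
m = m₂ + h·q = 6 + 56·19 = 1070.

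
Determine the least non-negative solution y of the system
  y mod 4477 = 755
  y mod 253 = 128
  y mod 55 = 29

gcd(4477, 253) = 11 and 11 | (128 − 755), so the pair is consistent; merging gives y ≡ 81341 (mod 102971), where 102971 = lcm(4477, 253).
gcd(102971, 55) = 11 and 11 | (29 − 81341), so the pair is consistent; merging gives y ≡ 390254 (mod 514855), where 514855 = lcm(102971, 55).
The solution is unique modulo lcm(4477, 253, 55) = 514855.

390254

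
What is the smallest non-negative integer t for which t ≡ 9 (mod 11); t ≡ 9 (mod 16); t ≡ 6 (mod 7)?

The moduli are pairwise coprime; N = 11·16·7 = 1232.
N/11 = 112; 112 ≡ 2 (mod 11); 2·6 ≡ 1, so inverse 6.
N/16 = 77; 77 ≡ 13 (mod 16); 13·5 ≡ 1, so inverse 5.
N/7 = 176; 176 ≡ 1 (mod 7), inverse 1.
t ≡ 9·112·6 + 9·77·5 + 6·176·1 = 10569.
10569 mod 1232 = 713.

713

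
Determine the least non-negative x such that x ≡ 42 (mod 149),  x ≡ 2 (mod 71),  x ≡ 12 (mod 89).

The moduli are pairwise coprime; N = 149·71·89 = 941531.
N/149 = 6319; 6319 ≡ 61 (mod 149); 61·22 ≡ 1, so inverse 22.
N/71 = 13261; 13261 ≡ 55 (mod 71); 55·31 ≡ 1, so inverse 31.
N/89 = 10579; 10579 ≡ 77 (mod 89); 77·37 ≡ 1, so inverse 37.
x ≡ 42·6319·22 + 2·13261·31 + 12·10579·37 = 11358014.
11358014 mod 941531 = 59642.

59642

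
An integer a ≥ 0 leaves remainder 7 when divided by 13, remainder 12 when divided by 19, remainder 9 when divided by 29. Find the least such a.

5142

The moduli are pairwise coprime; N = 13·19·29 = 7163.
N/13 = 551; 551 ≡ 5 (mod 13); 5·8 ≡ 1, so inverse 8.
N/19 = 377; 377 ≡ 16 (mod 19); 16·6 ≡ 1, so inverse 6.
N/29 = 247; 247 ≡ 15 (mod 29); 15·2 ≡ 1, so inverse 2.
a ≡ 7·551·8 + 12·377·6 + 9·247·2 = 62446.
62446 mod 7163 = 5142.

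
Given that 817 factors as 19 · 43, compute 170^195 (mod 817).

322

Mod 19: 170 ≡ 18; by Fermat, exponent reduces to 195 mod 18 = 15; 18^15 ≡ 18 (mod 19).
Mod 43: 170 ≡ 41; by Fermat, exponent reduces to 195 mod 42 = 27; 41^27 ≡ 21 (mod 43).
Combine by CRT: x ≡ 18 (mod 19), x ≡ 21 (mod 43) ⇒ x ≡ 322 (mod 817).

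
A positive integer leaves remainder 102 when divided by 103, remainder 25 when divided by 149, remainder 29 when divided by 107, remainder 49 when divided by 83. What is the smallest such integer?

The moduli are pairwise coprime; M = 103·149·107·83 = 136296707.
M/103 = 1323269; 1323269 ≡ 28 (mod 103); 28·92 ≡ 1, so inverse 92.
M/149 = 914743; 914743 ≡ 32 (mod 149); 32·14 ≡ 1, so inverse 14.
M/107 = 1273801; 1273801 ≡ 73 (mod 107); 73·22 ≡ 1, so inverse 22.
M/83 = 1642129; 1642129 ≡ 57 (mod 83); 57·67 ≡ 1, so inverse 67.
N ≡ 102·1323269·92 + 25·914743·14 + 29·1273801·22 + 49·1642129·67 = 18941510891.
18941510891 mod 136296707 = 132565325.

132565325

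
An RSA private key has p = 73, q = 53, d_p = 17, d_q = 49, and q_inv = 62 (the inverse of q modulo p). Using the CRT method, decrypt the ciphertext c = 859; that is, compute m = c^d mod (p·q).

m₁ = c^(d_p) mod p: c ≡ 56 (mod 73), and 56^17 mod 73 = 7.
m₂ = c^(d_q) mod q: c ≡ 11 (mod 53), and 11^49 mod 53 = 9.
h = q_inv·(m₁ − m₂) mod p = 62·(7 − 9) mod 73 = 22.
m = m₂ + h·q = 9 + 22·53 = 1175.

1175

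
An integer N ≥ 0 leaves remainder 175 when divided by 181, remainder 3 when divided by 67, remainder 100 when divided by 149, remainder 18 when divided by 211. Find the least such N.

Combine the congruences pairwise.
From N ≡ 175 (mod 181) write N = 175 + 181t. Substituting into N ≡ 3 (mod 67) gives 181t ≡ 29 (mod 67), and since 47⁻¹ ≡ 10 (mod 67), t ≡ 22. Hence N ≡ 175 + 181·22 = 4157 (mod 12127).
From N ≡ 4157 (mod 12127) write N = 4157 + 12127t. Substituting into N ≡ 100 (mod 149) gives 12127t ≡ 115 (mod 149), and since 58⁻¹ ≡ 18 (mod 149), t ≡ 133. Hence N ≡ 4157 + 12127·133 = 1617048 (mod 1806923).
From N ≡ 1617048 (mod 1806923) write N = 1617048 + 1806923t. Substituting into N ≡ 18 (mod 211) gives 1806923t ≡ 74 (mod 211), and since 130⁻¹ ≡ 112 (mod 211), t ≡ 59. Hence N ≡ 1617048 + 1806923·59 = 108225505 (mod 381260753).

108225505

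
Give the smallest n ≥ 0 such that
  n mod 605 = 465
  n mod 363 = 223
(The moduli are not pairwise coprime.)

1675

Combine the congruences pairwise.
gcd(605, 363) = 121 and 121 | (223 − 465), so the pair is consistent; merging gives n ≡ 1675 (mod 1815), where 1815 = lcm(605, 363).
The solution is unique modulo lcm(605, 363) = 1815.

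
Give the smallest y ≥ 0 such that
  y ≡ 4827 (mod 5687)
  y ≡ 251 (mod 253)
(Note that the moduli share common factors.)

gcd(5687, 253) = 11 and 11 | (251 − 4827), so the pair is consistent; merging gives y ≡ 27575 (mod 130801), where 130801 = lcm(5687, 253).
The solution is unique modulo lcm(5687, 253) = 130801.

27575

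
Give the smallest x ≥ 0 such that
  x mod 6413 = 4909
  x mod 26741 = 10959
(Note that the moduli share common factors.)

gcd(6413, 26741) = 121 and 121 | (10959 − 4909), so the pair is consistent; merging gives x ≡ 492297 (mod 1417273), where 1417273 = lcm(6413, 26741).
The solution is unique modulo lcm(6413, 26741) = 1417273.

492297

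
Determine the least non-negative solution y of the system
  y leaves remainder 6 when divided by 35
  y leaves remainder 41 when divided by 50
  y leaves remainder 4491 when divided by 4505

gcd(35, 50) = 5 and 5 | (41 − 6), so the pair is consistent; merging gives y ≡ 41 (mod 350), where 350 = lcm(35, 50).
gcd(350, 4505) = 5 and 5 | (4491 − 41), so the pair is consistent; merging gives y ≡ 274791 (mod 315350), where 315350 = lcm(350, 4505).
The solution is unique modulo lcm(35, 50, 4505) = 315350.

274791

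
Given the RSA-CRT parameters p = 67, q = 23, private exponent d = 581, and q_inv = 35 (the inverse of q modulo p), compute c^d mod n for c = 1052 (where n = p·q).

d_p = d mod (p−1) = 581 mod 66 = 53; d_q = d mod (q−1) = 9.
m₁ = c^(d_p) mod p: c ≡ 47 (mod 67), and 47^53 mod 67 = 19.
m₂ = c^(d_q) mod q: c ≡ 17 (mod 23), and 17^9 mod 23 = 7.
h = q_inv·(m₁ − m₂) mod p = 35·(19 − 7) mod 67 = 18.
m = m₂ + h·q = 7 + 18·23 = 421.

421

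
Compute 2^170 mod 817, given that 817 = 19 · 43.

47

Mod 19: 2 ≡ 2; by Fermat, exponent reduces to 170 mod 18 = 8; 2^8 ≡ 9 (mod 19).
Mod 43: 2 ≡ 2; by Fermat, exponent reduces to 170 mod 42 = 2; 2^2 ≡ 4 (mod 43).
Combine by CRT: x ≡ 9 (mod 19), x ≡ 4 (mod 43) ⇒ x ≡ 47 (mod 817).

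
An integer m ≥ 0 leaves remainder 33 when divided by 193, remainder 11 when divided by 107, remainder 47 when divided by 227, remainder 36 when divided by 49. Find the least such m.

Combine the congruences pairwise.
From m ≡ 33 (mod 193) write m = 33 + 193t. Substituting into m ≡ 11 (mod 107) gives 193t ≡ 85 (mod 107), and since 86⁻¹ ≡ 56 (mod 107), t ≡ 52. Hence m ≡ 33 + 193·52 = 10069 (mod 20651).
From m ≡ 10069 (mod 20651) write m = 10069 + 20651t. Substituting into m ≡ 47 (mod 227) gives 20651t ≡ 193 (mod 227), and since 221⁻¹ ≡ 189 (mod 227), t ≡ 157. Hence m ≡ 10069 + 20651·157 = 3252276 (mod 4687777).
From m ≡ 3252276 (mod 4687777) write m = 3252276 + 4687777t. Substituting into m ≡ 36 (mod 49) gives 4687777t ≡ 37 (mod 49), and since 45⁻¹ ≡ 12 (mod 49), t ≡ 3. Hence m ≡ 3252276 + 4687777·3 = 17315607 (mod 229701073).

17315607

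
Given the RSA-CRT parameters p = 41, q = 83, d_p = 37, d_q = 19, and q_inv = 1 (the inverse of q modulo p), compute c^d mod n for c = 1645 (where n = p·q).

m₁ = c^(d_p) mod p: c ≡ 5 (mod 41), and 5^37 mod 41 = 21.
m₂ = c^(d_q) mod q: c ≡ 68 (mod 83), and 68^19 mod 83 = 70.
h = q_inv·(m₁ − m₂) mod p = 1·(21 − 70) mod 41 = 33.
m = m₂ + h·q = 70 + 33·83 = 2809.

2809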